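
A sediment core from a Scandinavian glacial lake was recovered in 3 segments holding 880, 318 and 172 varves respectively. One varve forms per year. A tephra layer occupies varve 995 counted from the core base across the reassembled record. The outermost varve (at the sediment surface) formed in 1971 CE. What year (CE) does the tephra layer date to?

1596 CE

Total varves = 880 + 318 + 172 = 1370.
1370 − 995 = 375 varves lie beyond the tephra layer toward the sediment surface.
The varve at the sediment surface is 1971 CE, so the tephra layer dates to 1971 − 375 = 1596 CE.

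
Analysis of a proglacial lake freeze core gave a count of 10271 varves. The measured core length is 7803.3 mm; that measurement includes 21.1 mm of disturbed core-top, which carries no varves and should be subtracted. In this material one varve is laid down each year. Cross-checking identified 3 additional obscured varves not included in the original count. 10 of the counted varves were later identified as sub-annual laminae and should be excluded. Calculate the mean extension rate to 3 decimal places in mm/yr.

Adjusted count: 10271 − 10 + 3 = 10264 varves.
Removing the 21.1 mm offcut leaves 7803.3 − 21.1 = 7782.2 mm.
Mean rate = 7782.2 mm / 10264 years ≈ 0.758 mm/yr.

0.758 mm/yr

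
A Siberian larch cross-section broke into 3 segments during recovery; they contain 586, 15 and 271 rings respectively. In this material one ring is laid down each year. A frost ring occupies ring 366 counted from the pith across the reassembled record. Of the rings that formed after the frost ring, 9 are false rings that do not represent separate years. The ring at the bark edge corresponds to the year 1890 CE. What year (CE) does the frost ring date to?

1393 CE

Total rings = 586 + 15 + 271 = 872.
872 − 366 = 506 rings lie beyond the frost ring toward the bark edge.
506 − 9 false = 497 true rings after the frost ring.
1890 − 497 = 1393 CE.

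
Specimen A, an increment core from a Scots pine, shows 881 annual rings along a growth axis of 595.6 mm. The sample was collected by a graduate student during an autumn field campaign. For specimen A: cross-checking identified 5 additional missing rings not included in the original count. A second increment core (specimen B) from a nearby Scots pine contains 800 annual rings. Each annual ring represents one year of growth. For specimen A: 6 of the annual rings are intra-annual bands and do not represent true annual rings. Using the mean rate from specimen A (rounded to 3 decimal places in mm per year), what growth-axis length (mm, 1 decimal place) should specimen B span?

Specimen A: true annual ring count = 881 − 6 + 5 = 880.
A: Extension rate ≈ 595.6 / 880 = 0.677 mm/yr.
Length of B = 0.677 × 800 = 541.6 mm.

541.6 mm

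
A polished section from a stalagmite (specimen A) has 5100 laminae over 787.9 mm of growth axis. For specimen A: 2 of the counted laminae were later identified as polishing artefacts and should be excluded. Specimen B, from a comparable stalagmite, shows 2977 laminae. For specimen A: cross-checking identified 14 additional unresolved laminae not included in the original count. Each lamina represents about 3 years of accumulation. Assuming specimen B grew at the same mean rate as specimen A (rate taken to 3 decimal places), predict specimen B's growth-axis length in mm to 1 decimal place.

Specimen A: after corrections the count is 5100 − 2 + 14 = 5112 laminae.
Specimen A: 5112 laminae at 3 years each span 5112 × 3 = 15336 years.
A: Extension rate ≈ 787.9 / 15336 = 0.051 mm/year.
Specimen B: 2977 laminae at 3 years each span 2977 × 3 = 8931 years. For B, 0.051 mm/year × 8931 years = 455.5 mm.

455.5 mm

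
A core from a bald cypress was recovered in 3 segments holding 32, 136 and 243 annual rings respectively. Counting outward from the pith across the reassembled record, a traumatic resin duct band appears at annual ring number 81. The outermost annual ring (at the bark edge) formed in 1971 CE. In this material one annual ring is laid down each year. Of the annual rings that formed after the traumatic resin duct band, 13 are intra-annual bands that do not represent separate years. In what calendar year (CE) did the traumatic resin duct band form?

1654 CE

Total annual rings = 32 + 136 + 243 = 411.
Between annual ring 81 and the bark edge there are 411 − 81 = 330 annual rings.
330 − 13 false = 317 true annual rings after the traumatic resin duct band.
The annual ring at the bark edge is 1971 CE, so the traumatic resin duct band dates to 1971 − 317 = 1654 CE.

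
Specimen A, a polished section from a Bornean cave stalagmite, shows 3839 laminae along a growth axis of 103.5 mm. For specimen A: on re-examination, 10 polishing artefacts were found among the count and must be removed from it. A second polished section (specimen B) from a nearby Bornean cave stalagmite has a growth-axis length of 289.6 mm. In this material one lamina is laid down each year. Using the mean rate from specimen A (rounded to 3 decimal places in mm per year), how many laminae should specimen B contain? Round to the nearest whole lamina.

10726 laminae

Specimen A: true lamina count = 3839 − 10 = 3829.
A: Extension rate ≈ 103.5 / 3829 = 0.027 mm/year.
B spans 289.6 / 0.027 = 10725.93 years ≈ 10726 laminae.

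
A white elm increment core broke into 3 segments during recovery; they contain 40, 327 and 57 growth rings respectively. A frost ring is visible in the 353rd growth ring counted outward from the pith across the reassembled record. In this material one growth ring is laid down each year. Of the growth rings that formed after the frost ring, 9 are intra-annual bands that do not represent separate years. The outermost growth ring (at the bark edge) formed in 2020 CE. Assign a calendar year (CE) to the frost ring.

1958 CE

Total growth rings = 40 + 327 + 57 = 424.
Between growth ring 353 and the bark edge there are 424 − 353 = 71 growth rings.
71 − 9 false = 62 true growth rings after the frost ring.
The growth ring at the bark edge is 2020 CE, so the frost ring dates to 2020 − 62 = 1958 CE.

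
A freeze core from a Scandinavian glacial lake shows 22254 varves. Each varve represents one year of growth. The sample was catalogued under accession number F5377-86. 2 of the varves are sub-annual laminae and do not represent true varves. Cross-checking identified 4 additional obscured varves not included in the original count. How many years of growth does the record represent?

After corrections the count is 22254 − 2 + 4 = 22256 varves.
One varve per year makes the duration 22256 years.

22256 years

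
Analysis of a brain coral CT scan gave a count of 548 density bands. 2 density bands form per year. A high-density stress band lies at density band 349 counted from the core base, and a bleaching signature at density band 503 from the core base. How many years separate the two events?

77 years

503 − 349 = 154 density bands lie between the two events.
154 density bands at 2 per year is 154 / 2 = 77 years.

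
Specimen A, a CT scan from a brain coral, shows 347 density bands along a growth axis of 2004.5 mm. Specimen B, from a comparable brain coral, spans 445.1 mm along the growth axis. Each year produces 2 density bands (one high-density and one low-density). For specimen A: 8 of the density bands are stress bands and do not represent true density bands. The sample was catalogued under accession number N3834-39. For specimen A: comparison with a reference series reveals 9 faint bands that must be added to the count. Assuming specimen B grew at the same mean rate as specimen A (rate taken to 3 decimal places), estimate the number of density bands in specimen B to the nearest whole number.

77 density bands

Specimen A: true density band count = 347 − 8 + 9 = 348.
Specimen A: dividing by 2 density bands per year: 348 / 2 = 174 years.
A: Extension rate ≈ 2004.5 / 174 = 11.520 mm/year.
B spans 445.1 / 11.520 = 38.64 years; at 2 density bands per year that is 38.64 × 2 ≈ 77 density bands.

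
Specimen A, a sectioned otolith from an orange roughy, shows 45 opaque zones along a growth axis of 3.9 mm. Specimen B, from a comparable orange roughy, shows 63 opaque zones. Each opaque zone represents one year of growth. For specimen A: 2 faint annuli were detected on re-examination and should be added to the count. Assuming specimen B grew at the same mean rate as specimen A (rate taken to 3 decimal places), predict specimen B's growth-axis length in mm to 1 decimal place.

Specimen A: after corrections the count is 45 + 2 = 47 opaque zones.
A: 3.9 mm over 47 years gives 3.9 / 47 ≈ 0.083 mm/year.
B's length ≈ 0.083 × 63 = 5.2 mm.

5.2 mm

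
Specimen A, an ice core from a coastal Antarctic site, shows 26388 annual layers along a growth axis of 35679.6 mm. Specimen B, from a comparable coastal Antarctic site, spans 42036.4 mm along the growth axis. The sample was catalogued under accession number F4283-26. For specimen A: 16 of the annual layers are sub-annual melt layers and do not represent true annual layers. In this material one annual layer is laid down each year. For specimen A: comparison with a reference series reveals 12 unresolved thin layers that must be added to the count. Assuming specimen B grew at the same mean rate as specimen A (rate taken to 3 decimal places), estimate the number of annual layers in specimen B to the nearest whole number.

Specimen A: adjusted count: 26388 − 16 + 12 = 26384 annual layers.
A: 35679.6 mm over 26384 years gives 35679.6 / 26384 ≈ 1.352 mm/yr.
For B, 42036.4 / 1.352 = 31092.01 years ≈ 31092 annual layers.

31092 annual layers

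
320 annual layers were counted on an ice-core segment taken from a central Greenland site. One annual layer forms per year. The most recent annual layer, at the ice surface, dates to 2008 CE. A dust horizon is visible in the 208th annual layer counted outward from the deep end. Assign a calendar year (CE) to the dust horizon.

1896 CE

Between annual layer 208 and the ice surface there are 320 − 208 = 112 annual layers.
2008 − 112 = 1896 CE.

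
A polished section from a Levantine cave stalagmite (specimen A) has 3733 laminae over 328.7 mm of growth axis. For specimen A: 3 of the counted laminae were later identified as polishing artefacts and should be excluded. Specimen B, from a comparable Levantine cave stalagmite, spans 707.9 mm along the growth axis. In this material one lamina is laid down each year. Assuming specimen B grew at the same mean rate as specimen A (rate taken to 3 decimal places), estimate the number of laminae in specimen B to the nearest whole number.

8044 laminae

Specimen A: adjusted count: 3733 − 3 = 3730 laminae.
A: Mean rate = 328.7 mm / 3730 years ≈ 0.088 mm per year.
B spans 707.9 / 0.088 = 8044.32 years ≈ 8044 laminae.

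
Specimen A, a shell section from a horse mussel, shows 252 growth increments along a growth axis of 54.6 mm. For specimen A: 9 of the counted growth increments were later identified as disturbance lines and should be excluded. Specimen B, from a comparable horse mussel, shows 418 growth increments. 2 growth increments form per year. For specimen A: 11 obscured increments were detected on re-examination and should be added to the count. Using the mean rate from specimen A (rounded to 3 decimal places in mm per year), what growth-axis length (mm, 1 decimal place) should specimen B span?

Specimen A: correcting the raw count gives 252 − 9 + 11 = 254 true growth increments.
Specimen A: 254 growth increments at 2 per year is 254 / 2 = 127 years.
A: Mean rate = 54.6 mm / 127 years ≈ 0.430 mm per year.
Specimen B: with 2 growth increments per year, 418 / 2 = 209 years. For B, 0.430 mm/year × 209 years = 89.9 mm.

89.9 mm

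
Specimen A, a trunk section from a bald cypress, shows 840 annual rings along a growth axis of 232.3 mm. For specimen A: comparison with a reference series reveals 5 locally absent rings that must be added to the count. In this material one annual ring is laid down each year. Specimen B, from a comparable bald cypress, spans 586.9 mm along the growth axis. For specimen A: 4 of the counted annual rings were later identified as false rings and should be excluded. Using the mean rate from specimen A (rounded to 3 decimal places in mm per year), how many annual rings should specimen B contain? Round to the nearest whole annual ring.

2126 annual rings

Specimen A: true annual ring count = 840 − 4 + 5 = 841.
A: Mean rate = 232.3 mm / 841 years ≈ 0.276 mm per year.
For B, 586.9 / 0.276 = 2126.45 years ≈ 2126 annual rings.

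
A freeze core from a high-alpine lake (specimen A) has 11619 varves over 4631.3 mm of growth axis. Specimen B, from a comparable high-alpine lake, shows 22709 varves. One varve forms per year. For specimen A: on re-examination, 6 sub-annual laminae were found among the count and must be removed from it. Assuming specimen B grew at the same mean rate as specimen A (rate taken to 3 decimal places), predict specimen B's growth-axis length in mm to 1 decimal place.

Specimen A: correcting the raw count gives 11619 − 6 = 11613 true varves.
A: Extension rate ≈ 4631.3 / 11613 = 0.399 mm per year.
For B, 0.399 mm/year × 22709 years = 9060.9 mm.

9060.9 mm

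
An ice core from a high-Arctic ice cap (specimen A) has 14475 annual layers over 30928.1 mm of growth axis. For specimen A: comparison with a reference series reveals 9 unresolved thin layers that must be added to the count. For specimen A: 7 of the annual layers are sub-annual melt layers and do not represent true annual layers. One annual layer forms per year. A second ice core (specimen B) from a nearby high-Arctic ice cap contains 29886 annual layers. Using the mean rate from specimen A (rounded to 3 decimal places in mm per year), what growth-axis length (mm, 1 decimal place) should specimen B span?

Specimen A: adjusted count: 14475 − 7 + 9 = 14477 annual layers.
A: Extension rate ≈ 30928.1 / 14477 = 2.136 mm/yr.
Length of B = 2.136 × 29886 = 63836.5 mm.

63836.5 mm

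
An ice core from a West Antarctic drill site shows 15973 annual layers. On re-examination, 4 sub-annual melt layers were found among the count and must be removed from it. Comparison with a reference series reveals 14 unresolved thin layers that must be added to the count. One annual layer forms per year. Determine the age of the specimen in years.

15983 yr

Adjusted count: 15973 − 4 + 14 = 15983 annual layers.
With a one-to-one annual layer periodicity this is 15983 years.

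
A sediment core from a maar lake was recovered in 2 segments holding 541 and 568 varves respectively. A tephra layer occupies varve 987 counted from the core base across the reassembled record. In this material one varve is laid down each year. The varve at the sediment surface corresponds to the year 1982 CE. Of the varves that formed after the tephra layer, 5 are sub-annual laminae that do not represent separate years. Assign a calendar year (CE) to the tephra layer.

Total varves = 541 + 568 = 1109.
1109 − 987 = 122 varves lie beyond the tephra layer toward the sediment surface.
122 − 5 false = 117 true varves after the tephra layer.
The varve at the sediment surface is 1982 CE, so the tephra layer dates to 1982 − 117 = 1865 CE.

1865 CE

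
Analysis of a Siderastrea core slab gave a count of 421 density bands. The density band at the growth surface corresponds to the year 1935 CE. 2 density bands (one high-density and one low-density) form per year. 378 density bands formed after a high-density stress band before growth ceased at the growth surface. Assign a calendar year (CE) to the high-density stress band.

1746 CE

There are 378 density bands younger than the high-density stress band.
Dividing by 2 density bands per year: 378 / 2 = 189 years.
1935 − 189 = 1746 CE.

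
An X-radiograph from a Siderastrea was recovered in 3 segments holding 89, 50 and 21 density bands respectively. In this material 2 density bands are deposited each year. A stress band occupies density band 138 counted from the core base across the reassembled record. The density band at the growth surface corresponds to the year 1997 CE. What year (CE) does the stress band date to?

1986 CE

Total density bands = 89 + 50 + 21 = 160.
Between density band 138 and the growth surface there are 160 − 138 = 22 density bands.
22 density bands at 2 per year is 22 / 2 = 11 years.
1997 − 11 = 1986 CE.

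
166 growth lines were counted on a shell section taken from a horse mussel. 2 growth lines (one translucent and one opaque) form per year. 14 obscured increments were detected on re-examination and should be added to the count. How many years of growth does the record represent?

True growth line count = 166 + 14 = 180.
180 growth lines at 2 per year is 180 / 2 = 90 years.

90 yr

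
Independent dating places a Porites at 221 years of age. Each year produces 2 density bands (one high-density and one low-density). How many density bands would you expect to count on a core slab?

442 density bands

221 years at 2 density bands per year gives 221 × 2 = 442 density bands.
So 442 density bands should be present.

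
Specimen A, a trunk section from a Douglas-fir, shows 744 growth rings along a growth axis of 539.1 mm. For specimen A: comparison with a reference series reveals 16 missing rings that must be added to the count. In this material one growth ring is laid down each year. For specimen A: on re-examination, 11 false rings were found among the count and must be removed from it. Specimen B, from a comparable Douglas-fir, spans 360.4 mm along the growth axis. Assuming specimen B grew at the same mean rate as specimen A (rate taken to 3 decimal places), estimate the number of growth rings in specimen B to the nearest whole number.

501 growth rings

Specimen A: after corrections the count is 744 − 11 + 16 = 749 growth rings.
A: 539.1 mm over 749 years gives 539.1 / 749 ≈ 0.720 mm/yr.
For B, 360.4 / 0.720 = 500.56 years ≈ 501 growth rings.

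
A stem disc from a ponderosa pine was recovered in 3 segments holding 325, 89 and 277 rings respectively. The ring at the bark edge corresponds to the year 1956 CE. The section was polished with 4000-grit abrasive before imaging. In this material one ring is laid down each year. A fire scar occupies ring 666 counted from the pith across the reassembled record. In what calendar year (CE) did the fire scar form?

1931 CE

Total rings = 325 + 89 + 277 = 691.
The fire scar sits at ring 666 from the pith, so 691 − 666 = 25 rings formed after it.
1956 − 25 = 1931 CE.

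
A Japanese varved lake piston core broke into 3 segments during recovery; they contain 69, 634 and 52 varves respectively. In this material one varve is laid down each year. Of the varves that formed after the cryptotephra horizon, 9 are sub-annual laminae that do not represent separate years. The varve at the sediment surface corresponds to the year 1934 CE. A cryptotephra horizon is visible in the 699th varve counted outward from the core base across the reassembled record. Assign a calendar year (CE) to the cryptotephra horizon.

1887 CE

Total varves = 69 + 634 + 52 = 755.
The cryptotephra horizon sits at varve 699 from the core base, so 755 − 699 = 56 varves formed after it.
Excluding 9 false varves: 56 − 9 = 47.
The varve at the sediment surface is 1934 CE, so the cryptotephra horizon dates to 1934 − 47 = 1887 CE.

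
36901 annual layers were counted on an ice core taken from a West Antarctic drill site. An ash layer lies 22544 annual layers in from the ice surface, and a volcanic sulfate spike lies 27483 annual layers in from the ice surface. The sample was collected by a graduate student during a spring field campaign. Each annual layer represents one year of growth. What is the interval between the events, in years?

4939 years

Separation: 27483 − 22544 = 4939 annual layers.
One annual layer per year makes the interval 4939 years.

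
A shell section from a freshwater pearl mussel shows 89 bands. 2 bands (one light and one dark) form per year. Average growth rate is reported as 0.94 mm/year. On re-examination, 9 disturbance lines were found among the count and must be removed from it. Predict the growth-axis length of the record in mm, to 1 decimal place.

37.6 mm

Correcting the raw count gives 89 − 9 = 80 true bands.
80 bands at 2 per year is 80 / 2 = 40 years.
Predicted length = 0.94 mm/year × 40 years = 37.6 mm.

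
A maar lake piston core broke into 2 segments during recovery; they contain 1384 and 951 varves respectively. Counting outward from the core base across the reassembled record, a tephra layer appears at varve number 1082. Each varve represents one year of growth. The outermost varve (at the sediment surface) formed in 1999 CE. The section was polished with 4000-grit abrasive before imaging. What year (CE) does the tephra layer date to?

Total varves = 1384 + 951 = 2335.
Between varve 1082 and the sediment surface there are 2335 − 1082 = 1253 varves.
The varve at the sediment surface is 1999 CE, so the tephra layer dates to 1999 − 1253 = 746 CE.

746 CE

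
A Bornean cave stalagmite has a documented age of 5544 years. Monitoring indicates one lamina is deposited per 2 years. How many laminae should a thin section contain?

2772 laminae

At 2 years per lamina, 5544 / 2 = 2772 laminae are expected.
So 2772 laminae should be present.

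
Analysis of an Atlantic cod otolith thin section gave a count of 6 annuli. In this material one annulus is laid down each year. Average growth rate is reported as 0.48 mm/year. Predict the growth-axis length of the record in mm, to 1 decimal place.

2.9 mm

The record spans 6 years at 0.48 mm per year.
Predicted length = 0.48 mm/year × 6 years = 2.9 mm.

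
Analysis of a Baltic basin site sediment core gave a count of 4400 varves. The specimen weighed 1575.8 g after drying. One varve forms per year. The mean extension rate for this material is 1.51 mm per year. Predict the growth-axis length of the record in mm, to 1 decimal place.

6644.0 mm

The record spans 4400 years at 1.51 mm per year.
Predicted length = 1.51 mm/year × 4400 years = 6644.0 mm.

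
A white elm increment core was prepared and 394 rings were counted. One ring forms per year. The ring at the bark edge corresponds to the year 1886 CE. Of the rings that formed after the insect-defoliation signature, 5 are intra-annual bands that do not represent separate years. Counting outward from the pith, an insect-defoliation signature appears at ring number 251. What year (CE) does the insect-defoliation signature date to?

The insect-defoliation signature sits at ring 251 from the pith, so 394 − 251 = 143 rings formed after it.
143 − 5 false = 138 true rings after the insect-defoliation signature.
The ring at the bark edge is 1886 CE, so the insect-defoliation signature dates to 1886 − 138 = 1748 CE.

1748 CE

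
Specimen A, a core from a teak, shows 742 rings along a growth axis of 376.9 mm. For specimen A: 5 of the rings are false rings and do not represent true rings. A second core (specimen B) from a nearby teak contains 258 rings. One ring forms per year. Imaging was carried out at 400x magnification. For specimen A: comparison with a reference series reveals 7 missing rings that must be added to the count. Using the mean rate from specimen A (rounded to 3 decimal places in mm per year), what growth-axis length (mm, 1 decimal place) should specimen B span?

Specimen A: correcting the raw count gives 742 − 5 + 7 = 744 true rings.
A: 376.9 mm over 744 years gives 376.9 / 744 ≈ 0.507 mm/year.
Length of B = 0.507 × 258 = 130.8 mm.

130.8 mm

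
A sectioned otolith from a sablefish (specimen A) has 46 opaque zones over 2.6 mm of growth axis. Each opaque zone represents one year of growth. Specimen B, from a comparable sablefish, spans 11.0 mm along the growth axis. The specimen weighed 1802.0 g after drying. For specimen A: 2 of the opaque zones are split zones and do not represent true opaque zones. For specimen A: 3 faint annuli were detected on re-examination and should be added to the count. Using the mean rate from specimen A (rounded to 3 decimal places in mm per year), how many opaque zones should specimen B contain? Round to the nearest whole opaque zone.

200 opaque zones

Specimen A: true opaque zone count = 46 − 2 + 3 = 47.
A: Extension rate ≈ 2.6 / 47 = 0.055 mm/year.
For B, 11.0 / 0.055 = 200.00 years ≈ 200 opaque zones.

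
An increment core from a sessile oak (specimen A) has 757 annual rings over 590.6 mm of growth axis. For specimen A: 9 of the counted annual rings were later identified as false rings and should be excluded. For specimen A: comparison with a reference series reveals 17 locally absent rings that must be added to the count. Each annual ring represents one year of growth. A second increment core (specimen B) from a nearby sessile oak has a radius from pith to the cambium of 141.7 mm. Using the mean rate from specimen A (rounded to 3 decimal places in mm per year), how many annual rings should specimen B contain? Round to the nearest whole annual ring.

Specimen A: true annual ring count = 757 − 9 + 17 = 765.
A: Mean rate = 590.6 mm / 765 years ≈ 0.772 mm per year.
Specimen B: 141.7 mm / 0.772 mm per year = 183.55 years ≈ 184 annual rings.

184 annual rings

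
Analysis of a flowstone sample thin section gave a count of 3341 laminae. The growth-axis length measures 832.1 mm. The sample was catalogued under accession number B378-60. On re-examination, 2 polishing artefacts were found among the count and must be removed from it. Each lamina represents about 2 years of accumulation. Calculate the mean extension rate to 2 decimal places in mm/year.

After corrections the count is 3341 − 2 = 3339 laminae.
3339 laminae at 2 years each span 3339 × 2 = 6678 years.
Extension rate ≈ 832.1 / 6678 = 0.12 mm/year.

0.12 mm/year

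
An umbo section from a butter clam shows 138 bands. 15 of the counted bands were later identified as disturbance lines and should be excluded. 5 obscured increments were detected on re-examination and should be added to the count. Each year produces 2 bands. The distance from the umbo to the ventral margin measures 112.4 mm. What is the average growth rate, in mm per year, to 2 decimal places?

True band count = 138 − 15 + 5 = 128.
Dividing by 2 bands per year: 128 / 2 = 64 years.
Mean rate = 112.4 mm / 64 years ≈ 1.76 mm per year.

1.76 mm per year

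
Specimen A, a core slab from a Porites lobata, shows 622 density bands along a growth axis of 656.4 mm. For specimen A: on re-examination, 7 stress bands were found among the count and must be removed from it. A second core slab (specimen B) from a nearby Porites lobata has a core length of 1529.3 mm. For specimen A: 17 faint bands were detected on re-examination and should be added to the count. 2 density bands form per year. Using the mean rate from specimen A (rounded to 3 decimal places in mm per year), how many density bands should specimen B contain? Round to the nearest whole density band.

1473 density bands

Specimen A: after corrections the count is 622 − 7 + 17 = 632 density bands.
Specimen A: with 2 density bands per year, 632 / 2 = 316 years.
A: Mean rate = 656.4 mm / 316 years ≈ 2.077 mm/yr.
Specimen B: 1529.3 mm / 2.077 mm per year = 736.30 years; at 2 density bands per year that is 736.30 × 2 ≈ 1473 density bands.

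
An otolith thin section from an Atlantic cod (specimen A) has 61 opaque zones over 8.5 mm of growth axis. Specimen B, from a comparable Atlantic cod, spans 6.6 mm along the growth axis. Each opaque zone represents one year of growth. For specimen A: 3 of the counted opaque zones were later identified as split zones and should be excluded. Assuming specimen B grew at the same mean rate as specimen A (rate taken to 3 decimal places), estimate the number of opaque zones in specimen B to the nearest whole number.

Specimen A: true opaque zone count = 61 − 3 = 58.
A: Mean rate = 8.5 mm / 58 years ≈ 0.147 mm per year.
B spans 6.6 / 0.147 = 44.90 years ≈ 45 opaque zones.

45 opaque zones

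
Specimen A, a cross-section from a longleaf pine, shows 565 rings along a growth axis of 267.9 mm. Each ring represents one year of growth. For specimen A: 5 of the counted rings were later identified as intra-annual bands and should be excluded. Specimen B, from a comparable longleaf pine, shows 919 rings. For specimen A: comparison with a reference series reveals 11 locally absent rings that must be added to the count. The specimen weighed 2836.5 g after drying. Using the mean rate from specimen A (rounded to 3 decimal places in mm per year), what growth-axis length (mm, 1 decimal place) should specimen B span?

Specimen A: true ring count = 565 − 5 + 11 = 571.
A: 267.9 mm over 571 years gives 267.9 / 571 ≈ 0.469 mm per year.
B's length ≈ 0.469 × 919 = 431.0 mm.

431.0 mm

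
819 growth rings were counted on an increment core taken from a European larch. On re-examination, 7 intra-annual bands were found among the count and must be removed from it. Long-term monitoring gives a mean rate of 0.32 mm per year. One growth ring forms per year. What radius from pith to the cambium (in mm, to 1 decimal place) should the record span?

259.8 mm

After corrections the count is 819 − 7 = 812 growth rings.
Predicted length = 0.32 mm/year × 812 years = 259.8 mm.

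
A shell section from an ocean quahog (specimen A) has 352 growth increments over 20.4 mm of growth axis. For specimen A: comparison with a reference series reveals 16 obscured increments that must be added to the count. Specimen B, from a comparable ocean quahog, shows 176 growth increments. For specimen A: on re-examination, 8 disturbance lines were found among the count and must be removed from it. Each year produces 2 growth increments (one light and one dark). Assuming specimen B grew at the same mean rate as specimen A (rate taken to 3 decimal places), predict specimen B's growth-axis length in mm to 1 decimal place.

9.9 mm

Specimen A: after corrections the count is 352 − 8 + 16 = 360 growth increments.
Specimen A: dividing by 2 growth increments per year: 360 / 2 = 180 years.
A: Extension rate ≈ 20.4 / 180 = 0.113 mm/yr.
Specimen B: 176 growth increments at 2 per year is 176 / 2 = 88 years. B's length ≈ 0.113 × 88 = 9.9 mm.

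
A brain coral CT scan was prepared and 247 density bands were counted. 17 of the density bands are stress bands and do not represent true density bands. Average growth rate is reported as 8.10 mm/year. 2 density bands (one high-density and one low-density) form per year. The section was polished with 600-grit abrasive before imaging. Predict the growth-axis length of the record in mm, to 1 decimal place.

After corrections the count is 247 − 17 = 230 density bands.
Dividing by 2 density bands per year: 230 / 2 = 115 years.
115 years at 8.10 mm/year gives 8.10 × 115 = 931.5 mm.

931.5 mm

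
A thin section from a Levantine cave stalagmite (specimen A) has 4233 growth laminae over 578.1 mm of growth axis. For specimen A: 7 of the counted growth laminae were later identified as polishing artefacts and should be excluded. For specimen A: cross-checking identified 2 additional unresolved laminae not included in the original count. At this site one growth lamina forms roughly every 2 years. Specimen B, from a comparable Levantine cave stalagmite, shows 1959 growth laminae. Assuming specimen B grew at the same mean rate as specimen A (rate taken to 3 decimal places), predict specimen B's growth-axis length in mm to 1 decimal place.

Specimen A: after corrections the count is 4233 − 7 + 2 = 4228 growth laminae.
Specimen A: multiplying by 2 years per growth lamina: 4228 × 2 = 8456 years.
A: Mean rate = 578.1 mm / 8456 years ≈ 0.068 mm/year.
Specimen B: 1959 growth laminae at 2 years each span 1959 × 2 = 3918 years. B's length ≈ 0.068 × 3918 = 266.4 mm.

266.4 mm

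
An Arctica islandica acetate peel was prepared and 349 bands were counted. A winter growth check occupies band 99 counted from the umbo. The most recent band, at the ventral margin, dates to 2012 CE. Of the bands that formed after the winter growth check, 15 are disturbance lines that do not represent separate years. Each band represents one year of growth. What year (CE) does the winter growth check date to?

349 − 99 = 250 bands lie beyond the winter growth check toward the ventral margin.
Removing the 15 false bands leaves 250 − 15 = 235 true bands beyond the winter growth check.
2012 − 235 = 1777 CE.

1777 CE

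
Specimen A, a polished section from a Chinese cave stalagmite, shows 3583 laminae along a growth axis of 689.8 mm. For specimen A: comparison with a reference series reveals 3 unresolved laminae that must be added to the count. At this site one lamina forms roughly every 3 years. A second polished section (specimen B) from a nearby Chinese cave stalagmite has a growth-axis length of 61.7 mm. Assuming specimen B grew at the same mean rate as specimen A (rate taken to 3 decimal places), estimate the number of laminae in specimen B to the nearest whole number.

Specimen A: correcting the raw count gives 3583 + 3 = 3586 true laminae.
Specimen A: multiplying by 3 years per lamina: 3586 × 3 = 10758 years.
A: Extension rate ≈ 689.8 / 10758 = 0.064 mm/yr.
B spans 61.7 / 0.064 = 964.06 years; at 3 years per lamina that is 964.06 / 3 ≈ 321 laminae.

321 laminae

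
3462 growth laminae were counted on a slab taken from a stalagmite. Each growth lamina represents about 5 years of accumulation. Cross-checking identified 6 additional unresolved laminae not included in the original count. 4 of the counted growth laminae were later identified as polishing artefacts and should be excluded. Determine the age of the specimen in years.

17320 years

Correcting the raw count gives 3462 − 4 + 6 = 3464 true growth laminae.
At 5 years per growth lamina, 3464 × 5 = 17320 years.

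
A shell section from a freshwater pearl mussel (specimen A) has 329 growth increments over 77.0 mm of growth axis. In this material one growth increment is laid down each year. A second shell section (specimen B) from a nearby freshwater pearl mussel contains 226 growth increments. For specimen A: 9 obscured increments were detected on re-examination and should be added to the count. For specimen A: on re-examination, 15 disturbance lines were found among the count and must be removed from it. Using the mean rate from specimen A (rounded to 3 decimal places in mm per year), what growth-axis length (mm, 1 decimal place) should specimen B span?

Specimen A: true growth increment count = 329 − 15 + 9 = 323.
A: Extension rate ≈ 77.0 / 323 = 0.238 mm/yr.
For B, 0.238 mm/year × 226 years = 53.8 mm.

53.8 mm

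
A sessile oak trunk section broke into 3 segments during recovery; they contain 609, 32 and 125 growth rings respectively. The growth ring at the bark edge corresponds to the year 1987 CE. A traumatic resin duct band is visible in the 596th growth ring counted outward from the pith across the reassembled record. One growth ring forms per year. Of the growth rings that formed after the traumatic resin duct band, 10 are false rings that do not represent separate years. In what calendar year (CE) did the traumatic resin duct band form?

1827 CE

Total growth rings = 609 + 32 + 125 = 766.
766 − 596 = 170 growth rings lie beyond the traumatic resin duct band toward the bark edge.
170 − 10 false = 160 true growth rings after the traumatic resin duct band.
The growth ring at the bark edge is 1987 CE, so the traumatic resin duct band dates to 1987 − 160 = 1827 CE.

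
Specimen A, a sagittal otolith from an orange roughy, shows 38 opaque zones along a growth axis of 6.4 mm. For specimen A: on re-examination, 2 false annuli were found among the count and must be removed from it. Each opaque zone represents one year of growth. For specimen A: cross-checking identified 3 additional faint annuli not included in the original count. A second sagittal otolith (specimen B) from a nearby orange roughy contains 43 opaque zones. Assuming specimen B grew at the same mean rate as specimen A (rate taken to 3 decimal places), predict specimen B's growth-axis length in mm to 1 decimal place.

7.1 mm

Specimen A: correcting the raw count gives 38 − 2 + 3 = 39 true opaque zones.
A: 6.4 mm over 39 years gives 6.4 / 39 ≈ 0.164 mm/yr.
B's length ≈ 0.164 × 43 = 7.1 mm.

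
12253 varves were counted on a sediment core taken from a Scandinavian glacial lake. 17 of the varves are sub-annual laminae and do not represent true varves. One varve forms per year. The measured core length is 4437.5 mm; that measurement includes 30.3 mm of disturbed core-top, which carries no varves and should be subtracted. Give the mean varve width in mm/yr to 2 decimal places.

0.36 mm/yr

Adjusted count: 12253 − 17 = 12236 varves.
The growth record spans 4437.5 − 30.3 = 4407.2 mm.
4407.2 mm over 12236 years gives 4407.2 / 12236 ≈ 0.36 mm/yr.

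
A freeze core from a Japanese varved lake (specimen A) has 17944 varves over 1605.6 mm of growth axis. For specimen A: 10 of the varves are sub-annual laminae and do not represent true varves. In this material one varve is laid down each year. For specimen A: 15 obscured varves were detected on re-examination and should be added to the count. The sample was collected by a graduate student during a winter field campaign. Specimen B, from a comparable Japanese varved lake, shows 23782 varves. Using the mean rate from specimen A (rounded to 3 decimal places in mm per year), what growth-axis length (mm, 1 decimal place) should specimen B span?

2116.6 mm

Specimen A: correcting the raw count gives 17944 − 10 + 15 = 17949 true varves.
A: 1605.6 mm over 17949 years gives 1605.6 / 17949 ≈ 0.089 mm/year.
For B, 0.089 mm/year × 23782 years = 2116.6 mm.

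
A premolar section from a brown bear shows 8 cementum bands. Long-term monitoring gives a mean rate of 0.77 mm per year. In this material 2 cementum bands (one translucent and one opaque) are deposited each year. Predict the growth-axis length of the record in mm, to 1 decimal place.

Dividing by 2 cementum bands per year: 8 / 2 = 4 years.
4 years at 0.77 mm/year gives 0.77 × 4 = 3.1 mm.

3.1 mm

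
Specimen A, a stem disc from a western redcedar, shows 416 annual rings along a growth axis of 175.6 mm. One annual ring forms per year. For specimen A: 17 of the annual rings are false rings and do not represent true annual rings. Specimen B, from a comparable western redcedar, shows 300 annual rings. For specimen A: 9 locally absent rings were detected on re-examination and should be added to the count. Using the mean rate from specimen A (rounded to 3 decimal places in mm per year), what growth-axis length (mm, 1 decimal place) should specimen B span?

Specimen A: true annual ring count = 416 − 17 + 9 = 408.
A: 175.6 mm over 408 years gives 175.6 / 408 ≈ 0.430 mm/yr.
Length of B = 0.430 × 300 = 129.0 mm.

129.0 mm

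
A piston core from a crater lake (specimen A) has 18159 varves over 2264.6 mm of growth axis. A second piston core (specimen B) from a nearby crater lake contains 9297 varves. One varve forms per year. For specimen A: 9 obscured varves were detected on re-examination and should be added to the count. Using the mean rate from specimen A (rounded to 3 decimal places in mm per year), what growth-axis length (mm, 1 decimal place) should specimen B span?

1162.1 mm

Specimen A: after corrections the count is 18159 + 9 = 18168 varves.
A: 2264.6 mm over 18168 years gives 2264.6 / 18168 ≈ 0.125 mm/yr.
B's length ≈ 0.125 × 9297 = 1162.1 mm.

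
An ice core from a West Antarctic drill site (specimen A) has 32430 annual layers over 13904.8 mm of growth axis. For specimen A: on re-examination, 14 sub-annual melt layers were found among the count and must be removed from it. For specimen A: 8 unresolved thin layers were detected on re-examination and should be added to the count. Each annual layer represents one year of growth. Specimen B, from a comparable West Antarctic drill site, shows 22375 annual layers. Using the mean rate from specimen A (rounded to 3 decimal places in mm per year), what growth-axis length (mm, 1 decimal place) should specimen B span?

9598.9 mm

Specimen A: after corrections the count is 32430 − 14 + 8 = 32424 annual layers.
A: Extension rate ≈ 13904.8 / 32424 = 0.429 mm/year.
Length of B = 0.429 × 22375 = 9598.9 mm.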